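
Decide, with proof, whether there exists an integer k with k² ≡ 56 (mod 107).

k = 22 works: 22² = 484, and 484 − 56 = 428 = 4·107.

k = 22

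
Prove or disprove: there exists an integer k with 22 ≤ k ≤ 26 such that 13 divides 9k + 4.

No, no such integer k in that range exists.

At k = 22, 9·22 + 4 = 202 ≡ 7 (mod 13), and each step in k adds 9, giving residues 7, 3, 12, 8, 4 for k = 22, 23, …, 26.
Since 0 is absent from this list, 13 ∤ 9k + 4 for every k with 22 ≤ k ≤ 26.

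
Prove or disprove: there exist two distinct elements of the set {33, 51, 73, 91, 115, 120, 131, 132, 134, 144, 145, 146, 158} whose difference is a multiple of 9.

33 and 51 are such a pair.

33 mod 9 = 6 and 51 mod 9 = 6, so 51 − 33 = 18 = 2·9.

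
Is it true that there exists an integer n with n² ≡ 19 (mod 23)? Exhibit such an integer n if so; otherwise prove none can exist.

No, no such integer exists.

23 is prime, so by Euler's criterion 19 is a square mod 23 iff 19^((23−1)/2) = 19^11 ≡ 1 (mod 23).
Squaring successively (mod 23): 19^2 = 361 ≡ 16; 19^4 ≡ 16² = 256 ≡ 3; 19^8 ≡ 3² = 9 ≡ 9.
Since 11 = 8 + 2 + 1, 19^11 ≡ 9 · 16 · 19; multiplying out mod 23: 9·16 = 144 ≡ 6, then 6·19 = 114 ≡ 22. Thus 19^11 ≡ 22 ≡ −1 (mod 23).
The value −1 means 19 is a non-residue modulo 23, so n² ≡ 19 (mod 23) is impossible.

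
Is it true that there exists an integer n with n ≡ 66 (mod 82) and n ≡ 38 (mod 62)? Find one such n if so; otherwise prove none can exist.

n = 968

Here gcd(82, 62) = 2, and both 66 and 38 leave remainder 0 mod 2, so the system is consistent.
Write n = 66 + 82t. Then 82t ≡ 38 − 66 ≡ 34 (mod 62); dividing through by 2 gives 41t ≡ 17 (mod 31).
41 ≡ 10 (mod 31), so this reads 10t ≡ 17 (mod 31). Note 10·28 = 280 ≡ 1 (mod 31) (as 280 − 1 = 9·31), so 10⁻¹ ≡ 28.
Multiplying by 28: t ≡ 28·17 = 476 ≡ 11 (mod 31).
Then n = 66 + 82·11 = 968.
Verify: 968 = 11·82 + 66 and 968 = 15·62 + 38. ✓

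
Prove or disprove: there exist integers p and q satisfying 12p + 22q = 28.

gcd(12, 22) = 2, and 2 divides 28, so integer solutions exist.
Dividing through by 2 reduces the equation to 6p + 11q = 14.
Euclidean algorithm: 11 = 1·6 + 5, 6 = 1·5 + 1, 5 = 5·1 + 0.
Working back up the chain: 1 = 6 − 1·5 = 6 − (11 − 1·6) = −11 + 2·6. So 6·2 + 11·(-1) = 1.
Times 14: 6·28 + 11·(-14) = 14, so (28, -14) solves it.
Shifting by a multiple of (11, −6) keeps it a solution: p = 28 − 2·11 = 6, q = -14 + 2·6 = -2.
Indeed 12·6 + 22·(-2) = 72 − 44 = 28.

p = 6, q = -2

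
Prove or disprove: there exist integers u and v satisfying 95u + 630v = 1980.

gcd(95, 630) = 5, and 5 divides 1980, so integer solutions exist.
Dividing through by 5 reduces the equation to 19u + 126v = 396.
Euclidean algorithm: 126 = 6·19 + 12, 19 = 1·12 + 7, 12 = 1·7 + 5, 7 = 1·5 + 2, 5 = 2·2 + 1, 2 = 2·1 + 0.
Unwinding: 1 = 5 − 2·2 = 5 − 2·(7 − 1·5) = −2·7 + 3·5 = −2·7 + 3·(12 − 1·7) = 3·12 − 5·7 = 3·12 − 5·(19 − 1·12) = −5·19 + 8·12 = −5·19 + 8·(126 − 6·19) = 8·126 − 53·19, i.e. 19·(-53) + 126·8 = 1.
Multiplying through by 396: u = (-53)·396 = -20988, v = 8·396 = 3168 is a solution.
The general solution is u = -20988 + 126k, v = 3168 − 19k; taking k = 167 gives the smaller pair u = 54, v = -5.
Indeed 95·54 + 630·(-5) = 5130 − 3150 = 1980.

u = 54, v = -5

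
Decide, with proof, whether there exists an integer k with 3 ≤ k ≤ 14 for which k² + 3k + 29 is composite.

k = 8

At k = 8: 8² + 3·8 + 29 = 117 = 3·39, which is composite.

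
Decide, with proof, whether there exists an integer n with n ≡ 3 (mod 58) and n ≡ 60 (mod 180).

Reduce both congruences modulo 2, which divides 58 and 180: they say n ≡ 3 (mod 2) and n ≡ 60 (mod 2).
However 3 ≡ 1 and 60 ≡ 0 (mod 2), and 1 ≠ 0.
Hence the system has no solution.

There is no such integer.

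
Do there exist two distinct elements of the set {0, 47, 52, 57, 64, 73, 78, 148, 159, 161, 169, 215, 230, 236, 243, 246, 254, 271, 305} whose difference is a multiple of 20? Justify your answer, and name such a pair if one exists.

Residues mod 20: 0↦0, 47↦7, 52↦12, 57↦17, 64↦4, 73↦13, 78↦18, 148↦8, 159↦19, 161↦1, 169↦9, 215↦15, 230↦10, 236↦16, 243↦3, 246↦6, 254↦14, 271↦11, 305↦5.
These 19 residues are pairwise different, hence no difference of two elements is divisible by 20.

No such pair exists.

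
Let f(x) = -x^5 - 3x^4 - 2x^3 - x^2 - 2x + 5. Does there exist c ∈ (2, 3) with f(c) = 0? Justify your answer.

f has no root in that interval.

f(2) = -99 and f(3) = -550, both negative, so a sign-change argument is unavailable; we show f keeps this sign on the whole interval.
Substitute x = 2 + u, where 0 < u < 1 on the interval. Expanding, f(2 + u) = -u^5 - 13u^4 - 66u^3 - 165u^2 - 206u - 99.
All 6 nonzero coefficients of this polynomial in u are negative; hence for u > 0 the value is a sum of negative terms (the constant -99 among them).
Therefore f(x) < 0 throughout (2, 3), and f has no zero there.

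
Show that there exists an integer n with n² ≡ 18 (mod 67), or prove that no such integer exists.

67 is prime, so by Euler's criterion 18 is a square mod 67 iff 18^((67−1)/2) = 18^33 ≡ 1 (mod 67).
Repeated squaring mod 67: 18^2 = 324 ≡ 56; 18^4 ≡ 56² = 3136 ≡ 54; 18^8 ≡ 54² = 2916 ≡ 35; 18^16 ≡ 35² = 1225 ≡ 19; 18^32 ≡ 19² = 361 ≡ 26.
Since 33 = 32 + 1, 18^33 ≡ 26 · 18; multiplying out mod 67: 26·18 = 468 ≡ 66. Thus 18^33 ≡ 66 ≡ −1 (mod 67).
By Euler's criterion 18 is a quadratic non-residue mod 67: no n satisfies n² ≡ 18 (mod 67).

There is no such integer.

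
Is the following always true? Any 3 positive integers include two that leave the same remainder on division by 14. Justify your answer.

Consider the 3 integers 51, 52, 53. They lie in distinct residue classes modulo 14, since 3 ≤ 14.
So no two of them leave the same remainder on division by 14; the claim fails for this set.

No; for instance {51, 52, 53} is a counterexample.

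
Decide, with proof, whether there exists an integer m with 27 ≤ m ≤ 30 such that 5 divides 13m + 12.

There is no such integer m in that range.

For m = 27, 28, 29, 30 the values of 13m + 12 modulo 5 are 3, 1, 4, 2 respectively.
Since 0 is absent from this list, 5 ∤ 13m + 12 for every m with 27 ≤ m ≤ 30.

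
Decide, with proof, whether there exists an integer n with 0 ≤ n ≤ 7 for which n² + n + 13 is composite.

At n = 4: 4² + 4 + 13 = 33 = 3·11, which is composite.

n = 4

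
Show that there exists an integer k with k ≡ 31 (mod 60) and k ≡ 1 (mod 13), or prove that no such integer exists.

gcd(60, 13) = 1, so the Chinese Remainder Theorem guarantees exactly one residue class mod 780 satisfying both.
Write k = 31 + 60t and require 31 + 60t ≡ 1 (mod 13), i.e. 60t ≡ 9 (mod 13).
60 ≡ 8 (mod 13), so this reads 8t ≡ 9 (mod 13). Note 8·5 = 40 ≡ 1 (mod 13) (as 40 − 1 = 3·13), so 8⁻¹ ≡ 5.
Therefore t ≡ 5·9 = 45 ≡ 6 (mod 13).
With t = 6: k = 31 + 60·6 = 391.
Verify: 391 = 6·60 + 31 and 391 = 30·13 + 1. ✓

k = 391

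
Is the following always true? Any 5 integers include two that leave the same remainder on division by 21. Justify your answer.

No, the set {3, 4, 5, 6, 7} is a counterexample.

Take the 5 consecutive integers 3, 4, …, 7: their residues mod 21 are all distinct because 5 ≤ 21.
So no two of them leave the same remainder on division by 21; the claim fails for this set.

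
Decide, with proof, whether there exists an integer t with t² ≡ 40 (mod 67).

t = 24 works: 24² = 576, and 576 − 40 = 536 = 8·67.

t = 24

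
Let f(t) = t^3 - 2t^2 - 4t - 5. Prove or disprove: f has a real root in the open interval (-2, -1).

f(-2) = -13 and f(-1) = -4, both negative, so a sign-change argument is unavailable; we show f keeps this sign on the whole interval.
Substitute t = -1 − u, where 0 < u < 1 on the interval. Expanding, f(-1 − u) = -u^3 - 5u^2 - 3u - 4.
The nonzero coefficients here are all negative, so for u > 0 every term is negative (or zero), and the constant term -4 is strictly negative.
So f is strictly negative on (-2, -1); no root exists in the interval.

f has no root in that interval.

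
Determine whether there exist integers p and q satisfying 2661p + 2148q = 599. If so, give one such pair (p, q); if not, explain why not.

No such integers exist.

gcd(2661, 2148) = 3, so every integer of the form 2661p + 2148q is a multiple of 3.
But 599 = 3·199 + 2, so 3 ∤ 599.
Hence no integers p, q satisfy the equation.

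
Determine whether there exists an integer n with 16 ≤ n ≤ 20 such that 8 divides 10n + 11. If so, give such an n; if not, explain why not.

For n = 16, 17, …, 20 the values of 10n + 11 modulo 8 are 3, 5, 7, 1, 3 respectively.
The residue 0 does not occur, so no n in [16, 20] makes 10n + 11 a multiple of 8.

There is no such integer n in that range.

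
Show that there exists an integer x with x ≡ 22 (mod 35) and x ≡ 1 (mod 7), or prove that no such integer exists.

x = 22

The moduli are not coprime: gcd(35, 7) = 7. Compatibility requires 7 ∣ (1 − 22) = -21, which holds, so solutions exist.
In fact x = 22 itself already satisfies 22 mod 7 = 1.
Check: 22 mod 35 = 22, 22 mod 7 = 1. ✓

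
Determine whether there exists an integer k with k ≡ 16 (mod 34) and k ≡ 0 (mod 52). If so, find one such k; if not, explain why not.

The moduli are not coprime: gcd(34, 52) = 2. Compatibility requires 2 ∣ (0 − 16) = -16, which holds, so solutions exist.
Put k = 16 + 34t, so we need 34t ≡ 36 (mod 52), equivalently (divide by 2) 17t ≡ 18 (mod 26).
Invert 17 mod 26 by the Euclidean algorithm: 26 = 1·17 + 9, 17 = 1·9 + 8, 9 = 1·8 + 1, 8 = 8·1 + 0; back-substituting, 1 = 9 − 1·8 = 9 − (17 − 1·9) = −17 + 2·9 = −17 + 2·(26 − 1·17) = 2·26 − 3·17. Hence 17·(-3) ≡ 1, so 17⁻¹ ≡ -3 ≡ 23 (mod 26).
Multiplying by 23: t ≡ 23·18 = 414 ≡ 24 (mod 26).
Then k = 16 + 34·24 = 832.
Indeed 832 ≡ 16 (mod 34) and 832 ≡ 0 (mod 52).

k = 832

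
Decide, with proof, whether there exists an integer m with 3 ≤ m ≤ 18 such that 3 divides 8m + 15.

At m = 3 we get 8·3 + 15 = 39, and 39 = 3·13.

m = 3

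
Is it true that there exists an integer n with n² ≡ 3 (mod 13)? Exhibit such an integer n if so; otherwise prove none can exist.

n = 9 works: 9² = 81, and 81 − 3 = 78 = 6·13.

n = 9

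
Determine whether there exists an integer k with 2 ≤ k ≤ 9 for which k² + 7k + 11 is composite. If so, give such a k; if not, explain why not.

k = 4

At k = 4: 4² + 7·4 + 11 = 55 = 5·11, which is composite.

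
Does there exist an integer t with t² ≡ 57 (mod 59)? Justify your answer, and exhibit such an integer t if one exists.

Take t = 23. Then 23² = 529 = 8·59 + 57, so 23² ≡ 57 (mod 59).

t = 23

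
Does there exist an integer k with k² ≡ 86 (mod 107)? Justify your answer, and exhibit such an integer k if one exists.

Take k = 34. Then 34² = 1156 = 10·107 + 86, so 34² ≡ 86 (mod 107).

k = 34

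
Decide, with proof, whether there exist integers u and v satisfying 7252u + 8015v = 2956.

Both 7252 and 8015 are divisible by gcd(7252, 8015) = 7, hence so is any combination 7252u + 8015v.
But 2956 = 7·422 + 2, so 7 ∤ 2956.
So the equation is unsolvable over ℤ.

There are no such integers.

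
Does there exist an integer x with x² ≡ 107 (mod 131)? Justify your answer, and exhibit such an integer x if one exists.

x = 99

x = 99 works: 99² = 9801, and 9801 − 107 = 9694 = 74·131.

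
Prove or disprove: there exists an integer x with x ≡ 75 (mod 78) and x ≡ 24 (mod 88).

No such integer exists.

Reduce both congruences modulo 2, which divides 78 and 88: they say x ≡ 75 (mod 2) and x ≡ 24 (mod 2).
But 75 mod 2 = 1 while 24 mod 2 = 0, a contradiction.
So no integer satisfies both congruences.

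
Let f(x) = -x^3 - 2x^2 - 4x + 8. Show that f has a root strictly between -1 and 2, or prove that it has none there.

f(-1) = 11 and f(2) = -16, which have opposite signs.
f is continuous everywhere (it is a polynomial), in particular on [-1, 2].
By the Intermediate Value Theorem, f takes the value 0 somewhere in the open interval.

Yes, f has a root in the interval.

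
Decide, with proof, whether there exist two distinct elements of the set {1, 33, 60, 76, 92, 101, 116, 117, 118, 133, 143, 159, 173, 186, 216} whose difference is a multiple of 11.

The pair (1, 133) works.

Both 1 and 133 leave remainder 1 on division by 11; their difference 132 = 12·11 is a multiple of 11.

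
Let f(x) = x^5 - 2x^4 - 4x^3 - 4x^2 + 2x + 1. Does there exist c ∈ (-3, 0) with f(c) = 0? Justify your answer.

f(-3) = -338 and f(0) = 1, which have opposite signs.
f is continuous everywhere (it is a polynomial), in particular on [-3, 0].
So by the Intermediate Value Theorem there is a c strictly between -3 and 0 with f(c) = 0.

Such a root exists.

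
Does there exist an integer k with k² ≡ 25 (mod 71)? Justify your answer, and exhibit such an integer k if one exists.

k = 5

Take k = 5. Then 5² = 25, and since 0 ≤ 25 < 71 this is already reduced: 5² ≡ 25 (mod 71).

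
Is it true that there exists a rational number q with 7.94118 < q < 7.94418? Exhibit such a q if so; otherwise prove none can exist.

q = 278/35

Look for a denominator N such that an integer falls strictly between N·7.94118 and N·7.94418. N = 35 works: 35·7.94118 = 277.94130 < 278 < 278.04630 = 35·7.94418.
Dividing back, 7.94118 < 278/35 < 7.94418, and 278/35 is rational.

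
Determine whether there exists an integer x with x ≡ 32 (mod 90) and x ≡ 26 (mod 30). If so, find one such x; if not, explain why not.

Both moduli are multiples of 30 = gcd(90, 30), so any solution would satisfy x ≡ 32 and x ≡ 26 modulo 30 simultaneously.
But 32 mod 30 = 2 while 26 mod 30 = 26, a contradiction.
Therefore no such x exists.

No, no such integer exists.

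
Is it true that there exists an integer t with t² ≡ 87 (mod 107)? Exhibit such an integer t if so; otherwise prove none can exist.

t = 27 works: 27² = 729, and 729 − 87 = 642 = 6·107.

t = 27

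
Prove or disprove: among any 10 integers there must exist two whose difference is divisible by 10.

No; for instance {24, 25, 26, 27, 28, 29, 30, 31, 32, 33} is a counterexample.

Consider the 10 integers 24, 25, …, 33. They lie in distinct residue classes modulo 10, since 10 ≤ 10.
Any two of them differ by at most 9 < 10 and by at least 1, so no difference is a multiple of 10.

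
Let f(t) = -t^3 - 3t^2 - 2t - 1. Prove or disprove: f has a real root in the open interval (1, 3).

The endpoint values f(1) = -7 and f(3) = -61 are both negative. Claim: f(t) < 0 for every t in (1, 3).
Substitute t = 1 + u, where 0 < u < 2 on the interval. Expanding, f(1 + u) = -u^3 - 6u^2 - 11u - 7.
The nonzero coefficients here are all negative, so for u > 0 every term is negative (or zero), and the constant term -7 is strictly negative.
Therefore f(t) < 0 throughout (1, 3), and f has no zero there.

No.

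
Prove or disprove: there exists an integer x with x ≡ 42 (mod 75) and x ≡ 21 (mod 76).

x = 1617

gcd(75, 76) = 1, so the Chinese Remainder Theorem guarantees exactly one residue class mod 5700 satisfying both.
Any solution of the first congruence is x = 42 + 75t; substituting into the second, 75t ≡ 21 − 42 ≡ 55 (mod 76).
Note 75·75 = 5625 ≡ 1 (mod 76) (as 5625 − 1 = 74·76), so 75⁻¹ ≡ 75.
Multiplying by 75: t ≡ 75·55 = 4125 ≡ 21 (mod 76).
Taking t = 21 gives x = 42 + 75·21 = 1617.
Verify: 1617 = 21·75 + 42 and 1617 = 21·76 + 21. ✓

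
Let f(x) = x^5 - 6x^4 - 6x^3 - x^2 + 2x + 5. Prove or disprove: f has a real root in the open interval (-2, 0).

Yes, f has a root in the interval.

f(-2) = -83 and f(0) = 5, which have opposite signs.
As a polynomial, f is continuous on every closed interval.
By the Intermediate Value Theorem f must vanish at some point of (-2, 0).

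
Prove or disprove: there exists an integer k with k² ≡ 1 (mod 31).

k = 30 works: 30² = 900, and 900 − 1 = 899 = 29·31.

k = 30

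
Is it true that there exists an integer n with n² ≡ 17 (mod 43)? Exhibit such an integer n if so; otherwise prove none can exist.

Take n = 24. Then 24² = 576 = 13·43 + 17, so 24² ≡ 17 (mod 43).

n = 24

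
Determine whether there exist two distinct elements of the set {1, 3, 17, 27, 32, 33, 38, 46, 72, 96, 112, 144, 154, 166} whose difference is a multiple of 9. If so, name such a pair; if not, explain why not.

Yes: 1 and 46.

1 mod 9 = 1 and 46 mod 9 = 1, so 46 − 1 = 45 = 5·9.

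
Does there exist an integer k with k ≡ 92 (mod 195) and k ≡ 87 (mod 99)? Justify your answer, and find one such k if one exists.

No such integer exists.

Both moduli are multiples of 3 = gcd(195, 99), so any solution would satisfy k ≡ 92 and k ≡ 87 modulo 3 simultaneously.
These are incompatible: 92 − 87 = 5 is not divisible by 3.
So no integer satisfies both congruences.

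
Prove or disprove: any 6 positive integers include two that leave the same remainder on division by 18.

Try 6 consecutive integers, 52, 53, …, 57. Their remainders mod 18 are 16, 17, 0, 1, 2, 3 — pairwise different, as any 6 ≤ 18 consecutive integers have distinct residues.
So no two of them leave the same remainder on division by 18; the claim fails for this set.

No, the set {52, 53, 54, 55, 56, 57} is a counterexample.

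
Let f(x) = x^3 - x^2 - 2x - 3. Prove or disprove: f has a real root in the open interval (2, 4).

f(2) = -3 and f(4) = 37, which have opposite signs.
As a polynomial, f is continuous on every closed interval.
By the Intermediate Value Theorem f must vanish at some point of (2, 4).

Such a root exists.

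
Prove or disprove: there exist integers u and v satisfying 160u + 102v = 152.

u = 29, v = -44

Since gcd(160, 102) = 2 and 152 = 2·76, Bézout's identity guarantees a solution.
Dividing through by 2 reduces the equation to 80u + 51v = 76.
Run the Euclidean algorithm on 80 and 51: 80 = 1·51 + 29, 51 = 1·29 + 22, 29 = 1·22 + 7, 22 = 3·7 + 1, 7 = 7·1 + 0.
Back-substituting, 1 = 22 − 3·7 = 22 − 3·(29 − 1·22) = −3·29 + 4·22 = −3·29 + 4·(51 − 1·29) = 4·51 − 7·29 = 4·51 − 7·(80 − 1·51) = −7·80 + 11·51; that is, 80·(-7) + 51·11 = 1.
Multiplying through by 76: u = (-7)·76 = -532, v = 11·76 = 836 is a solution.
Shifting by a multiple of (51, −80) keeps it a solution: u = -532 + 11·51 = 29, v = 836 − 11·80 = -44.
Indeed 160·29 + 102·(-44) = 4640 − 4488 = 152.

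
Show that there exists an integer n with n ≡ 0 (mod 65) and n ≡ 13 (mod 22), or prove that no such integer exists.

The moduli 65 and 22 are coprime, so by the Chinese Remainder Theorem a unique solution modulo 1430 exists.
Any solution of the first congruence is n = 0 + 65t; substituting into the second, 65t ≡ 13 − 0 ≡ 13 (mod 22).
65 ≡ 21 (mod 22), so this reads 21t ≡ 13 (mod 22). To invert 21 modulo 22: 22 = 1·21 + 1, 21 = 21·1 + 0, and unwinding, 1 = 22 − 1·21. Thus 21⁻¹ ≡ -1 ≡ 21 (mod 22).
Multiplying by 21: t ≡ 21·13 = 273 ≡ 9 (mod 22).
With t = 9: n = 0 + 65·9 = 585.
Indeed 585 ≡ 0 (mod 65) and 585 ≡ 13 (mod 22).

n = 585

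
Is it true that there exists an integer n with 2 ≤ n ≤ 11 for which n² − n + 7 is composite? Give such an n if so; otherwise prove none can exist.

n = 2

At n = 2: 2² − 2 + 7 = 9 = 3·3, which is composite.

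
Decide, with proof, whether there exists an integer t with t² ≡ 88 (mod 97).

t = 66 works: 66² = 4356, and 4356 − 88 = 4268 = 44·97.

t = 66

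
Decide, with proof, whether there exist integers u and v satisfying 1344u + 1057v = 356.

No such integers exist.

gcd(1344, 1057) = 7, so every integer of the form 1344u + 1057v is a multiple of 7.
But 356 = 7·50 + 6, so 7 ∤ 356.
Therefore 1344u + 1057v = 356 has no solution in integers.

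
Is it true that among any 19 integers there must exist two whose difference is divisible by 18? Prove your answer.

Yes.

There are exactly 18 possible remainders on division by 18.
Placing 19 integers into 18 classes, some class receives at least two — say a and b.
Equal remainders mean a − b ≡ 0 (mod 18), so 18 divides their difference.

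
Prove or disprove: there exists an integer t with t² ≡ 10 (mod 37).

t = 26

t = 26 works: 26² = 676, and 676 − 10 = 666 = 18·37.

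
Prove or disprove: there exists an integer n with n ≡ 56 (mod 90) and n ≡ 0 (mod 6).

Reduce both congruences modulo 6, which divides 90 and 6: they say n ≡ 56 (mod 6) and n ≡ 0 (mod 6).
These are incompatible: 56 − 0 = 56 is not divisible by 6.
Hence the system has no solution.

No, no such integer exists.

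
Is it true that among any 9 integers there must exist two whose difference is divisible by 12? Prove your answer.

No; for instance {15, 16, 17, 18, 19, 20, 21, 22, 23} is a counterexample.

Consider the 9 integers 15, 16, …, 23. They lie in distinct residue classes modulo 12, since 9 ≤ 12.
No two share a residue, so no pair has difference divisible by 12; the claim fails for this set.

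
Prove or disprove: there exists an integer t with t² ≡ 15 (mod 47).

Apply Euler's criterion with the prime 47: 15 is a quadratic residue iff 15^23 ≡ 1 (mod 47), and a non-residue iff it is ≡ −1.
Squaring successively (mod 47): 15^2 = 225 ≡ 37; 15^4 ≡ 37² = 1369 ≡ 6; 15^8 ≡ 6² = 36 ≡ 36; 15^16 ≡ 36² = 1296 ≡ 27.
Since 23 = 16 + 4 + 2 + 1, 15^23 ≡ 27 · 6 · 37 · 15; multiplying out mod 47: 27·6 = 162 ≡ 21, then 21·37 = 777 ≡ 25, then 25·15 = 375 ≡ 46. Thus 15^23 ≡ 46 ≡ −1 (mod 47).
The value −1 means 15 is a non-residue modulo 47, so t² ≡ 15 (mod 47) is impossible.

No, no such integer exists.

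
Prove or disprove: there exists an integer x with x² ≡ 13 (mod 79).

x = 48

Take x = 48. Then 48² = 2304 = 29·79 + 13, so 48² ≡ 13 (mod 79).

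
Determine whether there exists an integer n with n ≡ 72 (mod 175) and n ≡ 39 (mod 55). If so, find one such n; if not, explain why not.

No such integer exists.

Reduce both congruences modulo 5, which divides 175 and 55: they say n ≡ 72 (mod 5) and n ≡ 39 (mod 5).
However 72 ≡ 2 and 39 ≡ 4 (mod 5), and 2 ≠ 4.
So no integer satisfies both congruences.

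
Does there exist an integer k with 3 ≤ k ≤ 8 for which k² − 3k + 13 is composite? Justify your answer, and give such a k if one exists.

The values for k = 3, 4, …, 8 are 13, 17, 23, 31, 41, 53, and each of these is prime.
So no value in the range makes the expression composite.

There is no such integer k in that range.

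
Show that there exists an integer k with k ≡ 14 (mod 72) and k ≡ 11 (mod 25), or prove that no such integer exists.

k = 86

Since 72 and 25 share no common factor, CRT says the pair of congruences has a solution (unique mod 1800).
Any solution of the first congruence is k = 14 + 72t; substituting into the second, 72t ≡ 11 − 14 ≡ 22 (mod 25).
72 ≡ 22 (mod 25), so this reads 22t ≡ 22 (mod 25). To invert 22 modulo 25: 25 = 1·22 + 3, 22 = 7·3 + 1, 3 = 3·1 + 0, and unwinding, 1 = 22 − 7·3 = 22 − 7·(25 − 1·22) = −7·25 + 8·22. Thus 22⁻¹ ≡ 8 (mod 25).
Multiplying by 8: t ≡ 8·22 = 176 ≡ 1 (mod 25).
With t = 1: k = 14 + 72·1 = 86.
Check: 86 mod 72 = 14, 86 mod 25 = 11. ✓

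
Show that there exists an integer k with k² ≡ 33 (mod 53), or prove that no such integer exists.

53 is prime, so by Euler's criterion 33 is a square mod 53 iff 33^((53−1)/2) = 33^26 ≡ 1 (mod 53).
Squaring successively (mod 53): 33^2 = 1089 ≡ 29; 33^4 ≡ 29² = 841 ≡ 46; 33^8 ≡ 46² = 2116 ≡ 49; 33^16 ≡ 49² = 2401 ≡ 16.
Since 26 = 16 + 8 + 2, 33^26 ≡ 16 · 49 · 29; multiplying out mod 53: 16·49 = 784 ≡ 42, then 42·29 = 1218 ≡ 52. Thus 33^26 ≡ 52 ≡ −1 (mod 53).
The value −1 means 33 is a non-residue modulo 53, so k² ≡ 33 (mod 53) is impossible.

No, no such integer exists.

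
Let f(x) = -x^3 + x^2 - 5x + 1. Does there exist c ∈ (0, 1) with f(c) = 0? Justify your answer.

Yes, such a c exists.

f(0) = 1 and f(1) = -4, which have opposite signs.
f is continuous everywhere (it is a polynomial), in particular on [0, 1].
So by the Intermediate Value Theorem there is a c strictly between 0 and 1 with f(c) = 0.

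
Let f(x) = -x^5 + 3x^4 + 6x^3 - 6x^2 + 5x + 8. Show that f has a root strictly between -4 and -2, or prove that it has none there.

No such root exists.

The endpoint values f(-4) = 1300 and f(-2) = 6 are both positive. Claim: f(x) > 0 for every x in (-4, -2).
Shift to the endpoint -2: with x = -2 − u (0 < u < 2), one computes f(-2 − u) = u^5 + 13u^4 + 58u^3 + 110u^2 + 75u + 6.
The nonzero coefficients here are all positive, so for u > 0 every term is positive (or zero), and the constant term 6 is strictly positive.
Therefore f(x) > 0 throughout (-4, -2), and f has no zero there.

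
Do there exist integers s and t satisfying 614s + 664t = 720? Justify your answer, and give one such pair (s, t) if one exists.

Since gcd(614, 664) = 2 and 720 = 2·360, Bézout's identity guarantees a solution.
Dividing through by 2 reduces the equation to 307s + 332t = 360.
Euclidean algorithm: 332 = 1·307 + 25, 307 = 12·25 + 7, 25 = 3·7 + 4, 7 = 1·4 + 3, 4 = 1·3 + 1, 3 = 3·1 + 0.
Unwinding: 1 = 4 − 1·3 = 4 − (7 − 1·4) = −7 + 2·4 = −7 + 2·(25 − 3·7) = 2·25 − 7·7 = 2·25 − 7·(307 − 12·25) = −7·307 + 86·25 = −7·307 + 86·(332 − 1·307) = 86·332 − 93·307, i.e. 307·(-93) + 332·86 = 1.
Scaling by 360 gives the particular solution (s, t) = (-33480, 30960).
Shifting by a multiple of (332, −307) keeps it a solution: s = -33480 + 101·332 = 52, t = 30960 − 101·307 = -47.
Check: 614·52 + 664·(-47) = 31928 − 31208 = 720. ✓

s = 52, t = -47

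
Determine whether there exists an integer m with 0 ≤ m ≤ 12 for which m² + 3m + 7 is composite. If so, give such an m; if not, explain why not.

m = 3

At m = 3: 3² + 3·3 + 7 = 25 = 5·5, which is composite.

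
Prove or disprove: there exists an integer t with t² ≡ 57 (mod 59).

t = 36

Take t = 36. Then 36² = 1296 = 21·59 + 57, so 36² ≡ 57 (mod 59).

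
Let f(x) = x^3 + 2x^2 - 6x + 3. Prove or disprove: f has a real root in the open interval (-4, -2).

Such a root exists.

f(-4) = -5 and f(-2) = 15, which have opposite signs.
As a polynomial, f is continuous on every closed interval.
By the Intermediate Value Theorem f must vanish at some point of (-4, -2).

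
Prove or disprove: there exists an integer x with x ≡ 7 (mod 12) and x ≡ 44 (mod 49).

x = 583

Since 12 and 49 share no common factor, CRT says the pair of congruences has a solution (unique mod 588).
Any solution of the first congruence is x = 7 + 12t; substituting into the second, 12t ≡ 44 − 7 ≡ 37 (mod 49).
Note 12·45 = 540 ≡ 1 (mod 49) (as 540 − 1 = 11·49), so 12⁻¹ ≡ 45.
Therefore t ≡ 45·37 = 1665 ≡ 48 (mod 49).
Taking t = 48 gives x = 7 + 12·48 = 583.
Verify: 583 = 48·12 + 7 and 583 = 11·49 + 44. ✓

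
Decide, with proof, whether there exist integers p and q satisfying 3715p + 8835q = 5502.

No, no such integers exist.

Both 3715 and 8835 are divisible by gcd(3715, 8835) = 5, hence so is any combination 3715p + 8835q.
However 5502 leaves remainder 2 on division by 5.
Hence no integers p, q satisfy the equation.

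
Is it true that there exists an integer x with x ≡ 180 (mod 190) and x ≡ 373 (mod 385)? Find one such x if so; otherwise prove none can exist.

No, no such integer exists.

Reduce both congruences modulo 5, which divides 190 and 385: they say x ≡ 180 (mod 5) and x ≡ 373 (mod 5).
However 180 ≡ 0 and 373 ≡ 3 (mod 5), and 0 ≠ 3.
Therefore no such x exists.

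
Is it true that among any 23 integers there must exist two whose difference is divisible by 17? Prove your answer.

There are exactly 17 possible remainders on division by 17.
Since 23 > 17, two of the 23 integers must share a residue class by the pigeonhole principle; call them a and b.
Their difference a − b is then a multiple of 17.

Yes.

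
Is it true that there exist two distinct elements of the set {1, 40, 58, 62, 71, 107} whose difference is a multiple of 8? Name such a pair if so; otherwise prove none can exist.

Residues mod 8: 1↦1, 40↦0, 58↦2, 62↦6, 71↦7, 107↦3.
These 6 residues are pairwise different, hence no difference of two elements is divisible by 8.

No such pair exists.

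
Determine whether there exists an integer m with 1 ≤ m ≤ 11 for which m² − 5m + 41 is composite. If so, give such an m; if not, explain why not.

At m = 7: 7² − 5·7 + 41 = 55 = 5·11, which is composite.

m = 7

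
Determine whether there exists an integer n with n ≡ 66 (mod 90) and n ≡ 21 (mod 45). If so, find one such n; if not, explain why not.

n = 66

Here gcd(90, 45) = 45, and both 66 and 21 leave remainder 21 mod 45, so the system is consistent.
In fact n = 66 itself already satisfies 66 mod 45 = 21.
Check: 66 mod 90 = 66, 66 mod 45 = 21. ✓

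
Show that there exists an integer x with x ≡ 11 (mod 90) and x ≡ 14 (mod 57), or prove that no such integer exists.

gcd(90, 57) = 3. A simultaneous solution exists iff 11 ≡ 14 (mod 3); here 11 mod 3 = 2 = 14 mod 3, so it does.
List candidates x ≡ 11 (mod 90): 11, 101, 191, 281, 371, 461, 551, 641. Modulo 57 these are 11, 44, 20, 53, 29, 5, 38, 14; 641 gives 14 as required.
Indeed 641 ≡ 11 (mod 90) and 641 ≡ 14 (mod 57).

x = 641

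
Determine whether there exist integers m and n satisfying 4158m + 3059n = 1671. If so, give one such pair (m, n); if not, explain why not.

Any value of 4158m + 3059n is a multiple of gcd(4158, 3059) = 7.
However 1671 leaves remainder 5 on division by 7.
So the equation is unsolvable over ℤ.

There are no such integers.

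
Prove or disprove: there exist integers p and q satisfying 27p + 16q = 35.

Since gcd(27, 16) = 1, every integer is an integer combination of 27 and 16.
Run the Euclidean algorithm on 27 and 16: 27 = 1·16 + 11, 16 = 1·11 + 5, 11 = 2·5 + 1, 5 = 5·1 + 0.
Unwinding: 1 = 11 − 2·5 = 11 − 2·(16 − 1·11) = −2·16 + 3·11 = −2·16 + 3·(27 − 1·16) = 3·27 − 5·16, i.e. 27·3 + 16·(-5) = 1.
Scaling by 35 gives the particular solution (p, q) = (105, -175).
Shifting by a multiple of (16, −27) keeps it a solution: p = 105 − 6·16 = 9, q = -175 + 6·27 = -13.
Indeed 27·9 + 16·(-13) = 243 − 208 = 35.

p = 9, q = -13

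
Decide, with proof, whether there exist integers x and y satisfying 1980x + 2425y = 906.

Any value of 1980x + 2425y is a multiple of gcd(1980, 2425) = 5.
However 906 leaves remainder 1 on division by 5.
Hence no integers x, y satisfy the equation.

No such integers exist.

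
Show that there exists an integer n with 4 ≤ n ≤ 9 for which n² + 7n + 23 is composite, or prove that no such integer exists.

n = 7

At n = 7: 7² + 7·7 + 23 = 121 = 11·11, which is composite.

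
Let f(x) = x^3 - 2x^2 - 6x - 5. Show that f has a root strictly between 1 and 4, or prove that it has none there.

Such a root exists.

f(1) = -12 and f(4) = 3, which have opposite signs.
As a polynomial, f is continuous on every closed interval.
By the Intermediate Value Theorem, f takes the value 0 somewhere in the open interval.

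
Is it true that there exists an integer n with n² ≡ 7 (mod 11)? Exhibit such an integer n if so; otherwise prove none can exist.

No, no such integer exists.

Squares mod 11 repeat after n = 5 (as (−n)² = n²); for n = 0..5 they are 0, 1, 4, 9, 5, 3.
So the quadratic residues mod 11 are {0, 1, 3, 4, 5, 9}, and 7 is not among them.
Therefore n² ≡ 7 (mod 11) has no solution.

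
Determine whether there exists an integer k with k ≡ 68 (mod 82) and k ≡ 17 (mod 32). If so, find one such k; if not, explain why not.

No such integer exists.

Both moduli are multiples of 2 = gcd(82, 32), so any solution would satisfy k ≡ 68 and k ≡ 17 modulo 2 simultaneously.
But 68 mod 2 = 0 while 17 mod 2 = 1, a contradiction.
Therefore no such k exists.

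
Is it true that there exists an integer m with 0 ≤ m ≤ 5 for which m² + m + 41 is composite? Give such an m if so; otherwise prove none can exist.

No such integer m in that range exists.

The values for m = 0, 1, …, 5 are 41, 43, 47, 53, 61, 71, and each of these is prime.
So no value in the range makes the expression composite.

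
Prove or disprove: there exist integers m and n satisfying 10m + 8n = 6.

m = 3, n = -3

Every value of 10m + 8n is a multiple of gcd(10, 8) = 2; since 2 ∣ 6, solutions exist.
Dividing through by 2 reduces the equation to 5m + 4n = 3.
Run the Euclidean algorithm on 5 and 4: 5 = 1·4 + 1, 4 = 4·1 + 0.
Working back up the chain: 1 = 5 − 1·4. So 5·1 + 4·(-1) = 1.
Scaling by 3 gives the particular solution (m, n) = (3, -3).
Indeed 10·3 + 8·(-3) = 30 − 24 = 6.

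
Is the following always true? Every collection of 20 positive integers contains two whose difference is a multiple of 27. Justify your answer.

No; for instance {88, 89, 90, 91, 92, 93, 94, 95, 96, 97, 98, 99, 100, 101, 102, 103, 104, 105, 106, 107} is a counterexample.

Take the 20 consecutive integers 88, 89, …, 107: their residues mod 27 are all distinct because 20 ≤ 27.
Any two of them differ by at most 19 < 27 and by at least 1, so no difference is a multiple of 27.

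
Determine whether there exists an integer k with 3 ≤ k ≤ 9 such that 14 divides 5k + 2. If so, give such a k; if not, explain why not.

Try k = 8: 5·8 + 2 = 42 = 3·14, which is divisible by 14.

k = 8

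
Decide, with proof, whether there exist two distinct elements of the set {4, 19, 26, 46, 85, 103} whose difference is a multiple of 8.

Two integers differ by a multiple of 8 exactly when they have the same residue mod 8. The residues are 4↦4, 19↦3, 26↦2, 46↦6, 85↦5, 103↦7.
All 6 residues are distinct, so no two elements differ by a multiple of 8.

No, no such pair exists.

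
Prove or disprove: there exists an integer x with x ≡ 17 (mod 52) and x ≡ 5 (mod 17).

x = 277

Since 52 and 17 share no common factor, CRT says the pair of congruences has a solution (unique mod 884).
Any solution of the first congruence is x = 17 + 52t; substituting into the second, 52t ≡ 5 − 17 ≡ 5 (mod 17).
52 ≡ 1 (mod 17), so this reads 1t ≡ 5 (mod 17). So t ≡ 5 (mod 17).
With t = 5: x = 17 + 52·5 = 277.
Check: 277 mod 52 = 17, 277 mod 17 = 5. ✓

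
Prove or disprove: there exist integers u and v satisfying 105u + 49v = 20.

There are no such integers.

Both 105 and 49 are divisible by gcd(105, 49) = 7, hence so is any combination 105u + 49v.
But 20 is not a multiple of 7 (it leaves remainder 6).
So the equation is unsolvable over ℤ.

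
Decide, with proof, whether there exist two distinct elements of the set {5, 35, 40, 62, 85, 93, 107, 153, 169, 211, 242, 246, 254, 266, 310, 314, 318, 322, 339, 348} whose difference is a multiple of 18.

Yes: 35 and 107.

Both 35 and 107 leave remainder 17 on division by 18; their difference 72 = 4·18 is a multiple of 18.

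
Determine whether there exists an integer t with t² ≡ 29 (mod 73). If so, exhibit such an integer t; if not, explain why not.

No, no such integer exists.

Apply Euler's criterion with the prime 73: 29 is a quadratic residue iff 29^36 ≡ 1 (mod 73), and a non-residue iff it is ≡ −1.
Squaring successively (mod 73): 29^2 = 841 ≡ 38; 29^4 ≡ 38² = 1444 ≡ 57; 29^8 ≡ 57² = 3249 ≡ 37; 29^16 ≡ 37² = 1369 ≡ 55; 29^32 ≡ 55² = 3025 ≡ 32.
Since 36 = 32 + 4, 29^36 ≡ 32 · 57; multiplying out mod 73: 32·57 = 1824 ≡ 72. Thus 29^36 ≡ 72 ≡ −1 (mod 73).
The value −1 means 29 is a non-residue modulo 73, so t² ≡ 29 (mod 73) is impossible.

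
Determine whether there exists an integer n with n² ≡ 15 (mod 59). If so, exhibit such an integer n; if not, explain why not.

n = 30 works: 30² = 900, and 900 − 15 = 885 = 15·59.

n = 30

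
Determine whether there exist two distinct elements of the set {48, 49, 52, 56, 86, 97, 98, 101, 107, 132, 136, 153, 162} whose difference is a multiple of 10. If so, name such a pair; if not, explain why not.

The pair (48, 98) works.

Both 48 and 98 leave remainder 8 on division by 10; their difference 50 = 5·10 is a multiple of 10.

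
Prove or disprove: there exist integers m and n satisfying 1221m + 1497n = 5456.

There are no such integers.

gcd(1221, 1497) = 3, so every integer of the form 1221m + 1497n is a multiple of 3.
But 5456 = 3·1818 + 2, so 3 ∤ 5456.
So the equation is unsolvable over ℤ.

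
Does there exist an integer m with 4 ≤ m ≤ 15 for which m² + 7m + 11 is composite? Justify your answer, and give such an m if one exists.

m = 9

At m = 9: 9² + 7·9 + 11 = 155 = 5·31, which is composite.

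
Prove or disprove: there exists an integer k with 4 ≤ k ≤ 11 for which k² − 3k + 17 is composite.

At k = 11: 11² − 3·11 + 17 = 105 = 3·35, which is composite.

k = 11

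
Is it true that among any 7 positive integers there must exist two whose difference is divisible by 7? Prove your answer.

Try 7 consecutive integers, 14, 15, …, 20. Their remainders mod 7 are 0, 1, 2, 3, 4, 5, 6 — pairwise different, as any 7 ≤ 7 consecutive integers have distinct residues.
Any two of them differ by at most 6 < 7 and by at least 1, so no difference is a multiple of 7.

No; for instance {14, 15, 16, 17, 18, 19, 20} is a counterexample.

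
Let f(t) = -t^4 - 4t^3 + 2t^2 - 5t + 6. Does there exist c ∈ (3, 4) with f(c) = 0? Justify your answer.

f(3) = -180 and f(4) = -494, both negative, so a sign-change argument is unavailable; we show f keeps this sign on the whole interval.
Substitute t = 3 + u, where 0 < u < 1 on the interval. Expanding, f(3 + u) = -u^4 - 16u^3 - 88u^2 - 209u - 180.
The nonzero coefficients here are all negative, so for u > 0 every term is negative (or zero), and the constant term -180 is strictly negative.
Therefore f(t) < 0 throughout (3, 4), and f has no zero there.

No such root exists.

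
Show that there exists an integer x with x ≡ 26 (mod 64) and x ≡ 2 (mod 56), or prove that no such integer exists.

x = 282

The moduli are not coprime: gcd(64, 56) = 8. Compatibility requires 8 ∣ (2 − 26) = -24, which holds, so solutions exist.
List candidates x ≡ 26 (mod 64): 26, 90, 154, 218, 282. Modulo 56 these are 26, 34, 42, 50, 2; 282 gives 2 as required.
Check: 282 mod 64 = 26, 282 mod 56 = 2. ✓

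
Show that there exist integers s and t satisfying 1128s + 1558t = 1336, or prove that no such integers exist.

Since gcd(1128, 1558) = 2 and 1336 = 2·668, Bézout's identity guarantees a solution.
Dividing through by 2 reduces the equation to 564s + 779t = 668.
Dividing repeatedly: 779 = 1·564 + 215, 564 = 2·215 + 134, 215 = 1·134 + 81, 134 = 1·81 + 53, 81 = 1·53 + 28, 53 = 1·28 + 25, 28 = 1·25 + 3, 25 = 8·3 + 1, 3 = 3·1 + 0.
Unwinding: 1 = 25 − 8·3 = 25 − 8·(28 − 1·25) = −8·28 + 9·25 = −8·28 + 9·(53 − 1·28) = 9·53 − 17·28 = 9·53 − 17·(81 − 1·53) = −17·81 + 26·53 = −17·81 + 26·(134 − 1·81) = 26·134 − 43·81 = 26·134 − 43·(215 − 1·134) = −43·215 + 69·134 = −43·215 + 69·(564 − 2·215) = 69·564 − 181·215 = 69·564 − 181·(779 − 1·564) = −181·779 + 250·564, i.e. 564·250 + 779·(-181) = 1.
Times 668: 564·167000 + 779·(-120908) = 668, so (167000, -120908) solves it.
The general solution is s = 167000 + 779k, t = -120908 − 564k; taking k = -214 gives the smaller pair s = 294, t = -212.
Indeed 1128·294 + 1558·(-212) = 331632 − 330296 = 1336.

s = 294, t = -212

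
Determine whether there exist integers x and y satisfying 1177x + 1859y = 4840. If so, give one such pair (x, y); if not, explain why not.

gcd(1177, 1859) = 11, and 11 divides 4840, so integer solutions exist.
Dividing through by 11 reduces the equation to 107x + 169y = 440.
Run the Euclidean algorithm on 169 and 107: 169 = 1·107 + 62, 107 = 1·62 + 45, 62 = 1·45 + 17, 45 = 2·17 + 11, 17 = 1·11 + 6, 11 = 1·6 + 5, 6 = 1·5 + 1, 5 = 5·1 + 0.
Unwinding: 1 = 6 − 1·5 = 6 − (11 − 1·6) = −11 + 2·6 = −11 + 2·(17 − 1·11) = 2·17 − 3·11 = 2·17 − 3·(45 − 2·17) = −3·45 + 8·17 = −3·45 + 8·(62 − 1·45) = 8·62 − 11·45 = 8·62 − 11·(107 − 1·62) = −11·107 + 19·62 = −11·107 + 19·(169 − 1·107) = 19·169 − 30·107, i.e. 107·(-30) + 169·19 = 1.
Scaling by 440 gives the particular solution (x, y) = (-13200, 8360).
Adding 79·169 to x and subtracting 79·107 from y gives the tidier solution (151, -93).
Check: 1177·151 + 1859·(-93) = 177727 − 172887 = 4840. ✓

x = 151, y = -93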